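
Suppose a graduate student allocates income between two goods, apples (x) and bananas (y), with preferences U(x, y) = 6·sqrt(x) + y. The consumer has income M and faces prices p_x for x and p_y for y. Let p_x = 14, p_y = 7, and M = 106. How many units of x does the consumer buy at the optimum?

x* = 2.25

MU_x = 3/√x, MU_y = 1. Tangency: 3/√x = p_x/p_y.
Thus x* = (3·p_y/p_x)² — independent of M — with the rest of income spent on y.
Plugging in: x* = (3·7/14)² = 2.25.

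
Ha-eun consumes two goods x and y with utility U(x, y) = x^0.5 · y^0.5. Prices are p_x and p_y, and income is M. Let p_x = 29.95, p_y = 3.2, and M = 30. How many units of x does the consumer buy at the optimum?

MU_x/MU_y = (0.5·y)/(0.5·x); tangency sets this equal to p_x/p_y.
Rearranging, p_y·y = p_x·x. Substituting into the budget gives p_x·x·(1 + 1) = M.
Demand: x*(p_x,p_y,M) = 0.5·M/p_x and y* = 0.5·M/p_y.
At p_x=29.95, p_y=3.2, M=30: x* = 0.5·30/29.95 = 0.5008.

x* = 0.5008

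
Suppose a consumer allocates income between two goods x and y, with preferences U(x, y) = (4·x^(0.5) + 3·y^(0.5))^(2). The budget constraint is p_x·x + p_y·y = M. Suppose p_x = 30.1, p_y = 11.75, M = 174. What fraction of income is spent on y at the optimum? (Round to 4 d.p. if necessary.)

share on y = 0.5903

MU_x ∝ 4·x^(-0.5), MU_y ∝ 3·y^(-0.5), so MRS = (4/3)·(y/x)^(0.5) = p_x/p_y.
Hence y/x = ((3/4)·p_x/p_y)^(1/(0.5)), i.e. raised to the 2 power.
With the ratio pinned down, the budget gives x* = M/(p_x + p_y·(y/x)) and y* = (y/x)·x*.
Numerically y/x = 3.691304, so x* = 174/(30.1 + 11.75·3.691304) = 2.3682 and y* = 3.691304·2.3682 = 8.7418.
Expenditure on y: 11.75·8.7418 = 102.7165; share = 0.5903.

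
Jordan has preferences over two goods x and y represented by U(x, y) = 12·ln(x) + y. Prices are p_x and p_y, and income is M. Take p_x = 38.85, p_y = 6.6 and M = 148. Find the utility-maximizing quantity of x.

x* = 2.0386

Set MRS = p_x/p_y: (12/x)/1 = p_x/p_y.
So x*(p_x,p_y) = 12·p_y/p_x, independent of income; and y* = (M − 12·p_y)/p_y.
At the given prices: x* = 12·6.6/38.85 = 2.0386.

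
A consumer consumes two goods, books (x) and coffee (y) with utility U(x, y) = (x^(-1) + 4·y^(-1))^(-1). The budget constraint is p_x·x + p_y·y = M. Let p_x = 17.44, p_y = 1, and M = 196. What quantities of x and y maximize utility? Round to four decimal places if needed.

MRS = MU_x/MU_y = (1/4)·(y/x)^(2). Set equal to p_x/p_y.
Hence y/x = (4·p_x/p_y)^(1/(2)), i.e. raised to the 0.5 power.
With the ratio pinned down, the budget gives x* = M/(p_x + p_y·(y/x)) and y* = (y/x)·x*.
Numerically y/x = 8.352245, so x* = 196/(17.44 + 1·8.352245) = 7.5992 and y* = 8.352245·7.5992 = 63.4702.

x* = 7.5992, y* = 63.4702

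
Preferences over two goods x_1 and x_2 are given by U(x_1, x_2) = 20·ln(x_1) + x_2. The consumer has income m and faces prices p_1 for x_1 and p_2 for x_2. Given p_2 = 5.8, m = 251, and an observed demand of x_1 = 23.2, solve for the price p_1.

MU_x_1 = 20/x_1, MU_x_2 = 1. Tangency: 20/x_1 = p_1/p_2.
So x_1*(p_1,p_2) = 20·p_2/p_1, independent of income; and x_2* = (m − 20·p_2)/p_2.
Set x_1* = 23.2 in the demand function and solve for p_1: p_1 = 5.

p_1 = 5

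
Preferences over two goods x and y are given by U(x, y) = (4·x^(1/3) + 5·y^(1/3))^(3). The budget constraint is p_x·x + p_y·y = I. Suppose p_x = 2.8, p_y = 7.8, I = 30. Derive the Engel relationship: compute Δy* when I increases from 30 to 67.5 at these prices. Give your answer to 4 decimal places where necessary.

Numerically y/x = 0.30058, so x* = 30/(2.8 + 7.8·0.30058) = 5.8314 and y* = 0.30058·5.8314 = 1.7528.
At I' = 67.5: y* = 3.9438. Change: 3.9438 − 1.7528 = 2.191.

Δy* = 2.191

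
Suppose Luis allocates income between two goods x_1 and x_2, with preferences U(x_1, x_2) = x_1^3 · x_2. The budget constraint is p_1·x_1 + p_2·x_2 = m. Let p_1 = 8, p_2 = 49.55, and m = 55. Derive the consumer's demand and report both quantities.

Tangency: MRS = 3·x_2/x_1 = p_1/p_2.
Rearranging, p_2·x_2 = (1/3)·p_1·x_1. Substituting into the budget gives p_1·x_1·(1 + (1/3)) = m.
Demand: x_1*(p_1,p_2,m) = 0.75·m/p_1 and x_2* = 0.25·m/p_2.
At p_1=8, p_2=49.55, m=55: x_1* = 0.75·55/8 = 5.1562, x_2* = 0.2775.

x_1* = 5.1562, x_2* = 0.2775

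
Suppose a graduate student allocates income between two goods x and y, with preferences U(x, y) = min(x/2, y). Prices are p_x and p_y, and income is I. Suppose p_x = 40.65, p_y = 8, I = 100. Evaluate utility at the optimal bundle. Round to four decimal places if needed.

V = 1.1198

With perfect complements, no substitution: consume in ratio x:y = 2:1.
Budget: p_x·x + p_y·(1/2)·x = I, so (2·p_x + p_y)·x = 2·I.
Demand: x*(p_x,p_y,I) = 2·I/(2·p_x + p_y), y* = I/(2·p_x + p_y).
Here 2·40.65 + 8 = 89.3, giving x* = 2.2396 and y* = 1.1198.
Utility at the optimum: U(2.2396, 1.1198) = 1.1198.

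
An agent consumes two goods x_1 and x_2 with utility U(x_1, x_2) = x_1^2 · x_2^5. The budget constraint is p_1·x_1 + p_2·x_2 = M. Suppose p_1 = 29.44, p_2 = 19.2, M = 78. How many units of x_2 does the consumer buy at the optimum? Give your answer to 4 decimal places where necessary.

x_2* = 2.9018

Demand: x_1*(p_1,p_2,M) = 2/7·M/p_1 and x_2* = 5/7·M/p_2.
At p_1=29.44, p_2=19.2, M=78: x_2* = 5/7·78/19.2 = 2.9018.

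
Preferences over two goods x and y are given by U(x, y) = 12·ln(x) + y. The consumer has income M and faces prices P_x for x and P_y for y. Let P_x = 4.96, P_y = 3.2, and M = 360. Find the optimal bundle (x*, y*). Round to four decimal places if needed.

At the given prices: x* = 12·3.2/4.96 = 7.7419, and y* = 100.5.

x* = 7.7419, y* = 100.5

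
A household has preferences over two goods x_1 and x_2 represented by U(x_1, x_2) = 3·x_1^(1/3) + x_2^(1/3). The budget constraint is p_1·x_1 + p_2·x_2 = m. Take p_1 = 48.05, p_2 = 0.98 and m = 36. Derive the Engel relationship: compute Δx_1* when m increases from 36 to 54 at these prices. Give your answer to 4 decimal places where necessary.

MU_x_1 ∝ 3·x_1^(-2/3), MU_x_2 ∝ x_2^(-2/3), so MRS = 3·(x_2/x_1)^(2/3) = p_1/p_2.
Hence x_2/x_1 = ((1/3)·p_1/p_2)^(1/(2/3)), i.e. raised to the 1.5 power.
Substitute x_2 = (x_2/x_1)·x_1 into the budget: x_1* = m/(p_1 + p_2·(x_2/x_1)).
Numerically x_2/x_1 = 66.072249, so x_1* = 36/(48.05 + 0.98·66.072249) = 0.3191.
At m' = 54: x_1* = 0.4787. Change: 0.4787 − 0.3191 = 0.1596.

Δx_1* = 0.1596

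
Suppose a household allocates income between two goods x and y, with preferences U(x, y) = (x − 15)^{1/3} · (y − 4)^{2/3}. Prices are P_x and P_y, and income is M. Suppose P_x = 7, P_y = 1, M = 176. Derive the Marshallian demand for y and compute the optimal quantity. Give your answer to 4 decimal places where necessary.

Let x' = x−15, y' = y−4. MRS = (1/2)·y'/x' = P_x/P_y.
Substituting into the budget: x* = 15 + 1/3·(M − 15·P_x − 4·P_y)/P_x, and y* = 4 + 2/3·(…)/P_y.
Discretionary income = 176 − 15·7 − 4·1 = 67; y* = 4 + 2/3·67/1 = 48.6667.

y* = 48.6667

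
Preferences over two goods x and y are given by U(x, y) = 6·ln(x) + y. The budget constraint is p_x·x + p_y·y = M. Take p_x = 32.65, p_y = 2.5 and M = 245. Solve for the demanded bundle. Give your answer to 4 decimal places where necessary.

So x*(p_x,p_y) = 6·p_y/p_x, independent of income; and y* = (M − 6·p_y)/p_y.
At the given prices: x* = 6·2.5/32.65 = 0.4594, and y* = 92.

x* = 0.4594, y* = 92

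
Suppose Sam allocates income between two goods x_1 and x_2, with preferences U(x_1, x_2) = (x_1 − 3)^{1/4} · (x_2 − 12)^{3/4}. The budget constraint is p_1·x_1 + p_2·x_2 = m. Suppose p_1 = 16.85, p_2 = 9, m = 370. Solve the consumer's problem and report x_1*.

Discretionary income = 370 − 3·16.85 − 12·9 = 211.45; x_1* = 3 + 0.25·211.45/16.85 = 6.1372.

x_1* = 6.1372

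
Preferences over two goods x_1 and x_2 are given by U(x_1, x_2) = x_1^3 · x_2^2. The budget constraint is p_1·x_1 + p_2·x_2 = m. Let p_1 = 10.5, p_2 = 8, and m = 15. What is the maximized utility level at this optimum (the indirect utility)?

V = 0.3542

Demand: x_1*(p_1,p_2,m) = 0.6·m/p_1 and x_2* = 0.4·m/p_2.
At p_1=10.5, p_2=8, m=15: x_1* = 0.6·15/10.5 = 0.8571, x_2* = 0.75.
Utility at the optimum: U(0.8571, 0.75) = 0.3542.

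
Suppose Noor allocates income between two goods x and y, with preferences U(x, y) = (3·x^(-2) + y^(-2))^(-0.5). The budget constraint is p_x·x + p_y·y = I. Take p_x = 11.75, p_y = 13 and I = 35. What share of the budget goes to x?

share on x = 0.5742

MRS = MU_x/MU_y = 3·(y/x)^(3). Set equal to p_x/p_y.
Hence y/x = ((1/3)·p_x/p_y)^(1/(3)), i.e. raised to the 1/3 power.
Substitute y = (y/x)·x into the budget: x* = I/(p_x + p_y·(y/x)).
Numerically y/x = 0.670385, so x* = 35/(11.75 + 13·0.670385) = 1.7102 and y* = 0.670385·1.7102 = 1.1465.
Expenditure on x: 11.75·1.7102 = 20.0953; share = 0.5742.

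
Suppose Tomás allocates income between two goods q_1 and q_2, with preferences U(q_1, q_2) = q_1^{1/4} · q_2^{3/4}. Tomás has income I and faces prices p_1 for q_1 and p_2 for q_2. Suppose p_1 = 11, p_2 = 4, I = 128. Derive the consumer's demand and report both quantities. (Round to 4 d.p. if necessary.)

q_1* = 2.9091, q_2* = 24

MU_q_1/MU_q_2 = (0.25·q_2)/(0.75·q_1); tangency sets this equal to p_1/p_2.
Rearranging, p_2·q_2 = 3·p_1·q_1. Substituting into the budget gives p_1·q_1·(1 + 3) = I.
Demand: q_1*(p_1,p_2,I) = 0.25·I/p_1 and q_2* = 0.75·I/p_2.
At p_1=11, p_2=4, I=128: q_1* = 0.25·128/11 = 2.9091, q_2* = 24.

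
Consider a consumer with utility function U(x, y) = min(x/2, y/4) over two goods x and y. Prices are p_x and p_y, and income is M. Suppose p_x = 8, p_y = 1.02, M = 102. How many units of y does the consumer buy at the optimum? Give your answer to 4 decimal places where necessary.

y* = 20.3187

Leontief preferences: the optimum is at the kink where x/2 = y/4, i.e. y = 2·x.
Budget: p_x·x + p_y·2·x = M, so (2·p_x + 4·p_y)·x = 2·M.
Demand: x*(p_x,p_y,M) = 2·M/(2·p_x + 4·p_y), y* = 4·M/(2·p_x + 4·p_y).
Here 2·8 + 4·1.02 = 20.08, giving y* = 20.3187.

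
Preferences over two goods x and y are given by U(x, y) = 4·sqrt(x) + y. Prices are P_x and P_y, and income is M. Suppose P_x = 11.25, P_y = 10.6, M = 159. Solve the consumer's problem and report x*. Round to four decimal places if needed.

Utility is quasi-linear in y; the FOC for x is 2/√x = P_x/P_y.
Thus x* = (2·P_y/P_x)² — independent of M — with the rest of income spent on y.
Plugging in: x* = (2·10.6/11.25)² = 3.5511.

x* = 3.5511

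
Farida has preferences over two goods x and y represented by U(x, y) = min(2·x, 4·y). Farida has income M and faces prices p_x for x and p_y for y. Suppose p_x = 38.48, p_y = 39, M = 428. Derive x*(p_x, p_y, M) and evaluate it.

Demand: x*(p_x,p_y,M) = 4·M/(4·p_x + 2·p_y), y* = 2·M/(4·p_x + 2·p_y).
Here 4·38.48 + 2·39 = 231.92, giving x* = 7.3819.

x* = 7.3819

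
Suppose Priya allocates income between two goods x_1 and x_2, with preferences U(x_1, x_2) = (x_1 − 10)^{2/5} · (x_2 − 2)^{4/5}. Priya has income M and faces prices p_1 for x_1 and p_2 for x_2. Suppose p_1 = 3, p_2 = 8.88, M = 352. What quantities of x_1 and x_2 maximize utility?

Let x_1' = x_1−10, x_2' = x_2−2. MRS = (1/2)·x_2'/x_1' = p_1/p_2.
Substituting into the budget: x_1* = 10 + 1/3·(M − 10·p_1 − 2·p_2)/p_1, and x_2* = 2 + 2/3·(…)/p_2.
Discretionary income = 352 − 10·3 − 2·8.88 = 304.24; x_1* = 10 + 1/3·304.24/3 = 43.8044; x_2* = 2 + 2/3·304.24/8.88 = 24.8408.

x_1* = 43.8044, x_2* = 24.8408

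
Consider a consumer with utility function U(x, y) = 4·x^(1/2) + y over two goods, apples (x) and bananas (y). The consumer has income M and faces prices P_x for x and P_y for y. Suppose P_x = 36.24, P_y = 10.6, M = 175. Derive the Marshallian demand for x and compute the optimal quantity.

x* = 0.3422

Utility is quasi-linear in y; the FOC for x is 2/√x = P_x/P_y.
Solve: √x = 2·P_y/P_x, so x*(P_x,P_y) = (2·P_y/P_x)², and y* = (M − P_x·x*)/P_y.
Plugging in: x* = (2·10.6/36.24)² = 0.3422.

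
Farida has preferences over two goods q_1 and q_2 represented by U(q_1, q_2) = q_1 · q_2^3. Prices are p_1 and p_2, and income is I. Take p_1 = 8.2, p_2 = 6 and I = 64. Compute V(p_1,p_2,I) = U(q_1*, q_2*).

V = 999.0244

At p_1=8.2, p_2=6, I=64: q_1* = 0.25·64/8.2 = 1.9512, q_2* = 8.
Utility at the optimum: U(1.9512, 8) = 999.0244.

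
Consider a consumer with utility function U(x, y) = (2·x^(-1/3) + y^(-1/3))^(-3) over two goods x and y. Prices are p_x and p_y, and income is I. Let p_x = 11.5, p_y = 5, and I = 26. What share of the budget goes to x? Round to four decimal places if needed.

MRS = MU_x/MU_y = 2·(y/x)^(4/3). Set equal to p_x/p_y.
Hence y/x = ((1/2)·p_x/p_y)^(1/(4/3)), i.e. raised to the 0.75 power.
With the ratio pinned down, the budget gives x* = I/(p_x + p_y·(y/x)) and y* = (y/x)·x*.
Numerically y/x = 1.110512, so x* = 26/(11.5 + 5·1.110512) = 1.5247 and y* = 1.110512·1.5247 = 1.6932.
Expenditure on x: 11.5·1.5247 = 17.534; share = 0.6744.

share on x = 0.6744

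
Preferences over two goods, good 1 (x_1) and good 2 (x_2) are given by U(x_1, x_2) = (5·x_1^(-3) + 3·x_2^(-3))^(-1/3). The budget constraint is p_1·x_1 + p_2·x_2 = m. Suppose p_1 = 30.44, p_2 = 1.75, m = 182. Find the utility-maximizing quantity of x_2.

MU_x_1 ∝ 5·x_1^(-4), MU_x_2 ∝ 3·x_2^(-4), so MRS = (5/3)·(x_2/x_1)^(4) = p_1/p_2.
Solve for the ratio: x_2/x_1 = [(3/5)·p_1/p_2]^(0.25).
With the ratio pinned down, the budget gives x_1* = m/(p_1 + p_2·(x_2/x_1)) and x_2* = (x_2/x_1)·x_1*.
Numerically x_2/x_1 = 1.797378, so x_1* = 182/(30.44 + 1.75·1.797378) = 5.419 and x_2* = 1.797378·5.419 = 9.74.

x_2* = 9.74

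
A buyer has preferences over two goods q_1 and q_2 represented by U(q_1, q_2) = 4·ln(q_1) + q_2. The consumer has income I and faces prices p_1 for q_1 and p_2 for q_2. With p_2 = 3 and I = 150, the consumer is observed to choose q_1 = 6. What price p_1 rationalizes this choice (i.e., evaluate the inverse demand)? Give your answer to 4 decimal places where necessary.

Set MRS = p_1/p_2: (4/q_1)/1 = p_1/p_2.
So q_1*(p_1,p_2) = 4·p_2/p_1, independent of income; and q_2* = (I − 4·p_2)/p_2.
Set q_1* = 6 in the demand function and solve for p_1: p_1 = 2.

p_1 = 2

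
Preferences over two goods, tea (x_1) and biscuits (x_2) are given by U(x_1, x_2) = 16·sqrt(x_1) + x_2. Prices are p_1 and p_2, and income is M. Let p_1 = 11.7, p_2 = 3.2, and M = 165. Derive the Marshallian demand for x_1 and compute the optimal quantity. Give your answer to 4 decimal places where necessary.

x_1* = 4.7875

Utility is quasi-linear in x_2; the FOC for x_1 is 8/√x_1 = p_1/p_2.
Solve: √x_1 = 8·p_2/p_1, so x_1*(p_1,p_2) = (8·p_2/p_1)², and x_2* = (M − p_1·x_1*)/p_2.
Plugging in: x_1* = (8·3.2/11.7)² = 4.7875.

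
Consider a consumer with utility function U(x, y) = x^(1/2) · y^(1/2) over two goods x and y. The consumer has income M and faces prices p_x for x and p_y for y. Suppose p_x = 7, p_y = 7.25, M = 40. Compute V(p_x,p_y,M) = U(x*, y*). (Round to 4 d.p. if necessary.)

Tangency: MRS = y/x = p_x/p_y.
So 0.5·p_y·y = 0.5·p_x·x; combined with the budget, a share 0.5 of income goes to x.
Demand: x*(p_x,p_y,M) = 0.5·M/p_x and y* = 0.5·M/p_y.
At p_x=7, p_y=7.25, M=40: x* = 0.5·40/7 = 2.8571, y* = 2.7586.
Utility at the optimum: U(2.8571, 2.7586) = 2.8074.

V = 2.8074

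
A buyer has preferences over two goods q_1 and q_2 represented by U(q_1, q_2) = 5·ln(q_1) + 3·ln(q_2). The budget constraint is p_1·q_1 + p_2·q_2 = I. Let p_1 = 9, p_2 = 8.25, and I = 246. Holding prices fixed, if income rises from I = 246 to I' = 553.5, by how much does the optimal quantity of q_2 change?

Δq_2* = 13.9773

Tangency: MRS = (5/3)·q_2/q_1 = p_1/p_2.
So 5·p_2·q_2 = 3·p_1·q_1; combined with the budget, a share 0.625 of income goes to q_1.
Demand: q_1*(p_1,p_2,I) = 0.625·I/p_1 and q_2* = 0.375·I/p_2.
At p_1=9, p_2=8.25, I=246: q_2* = 0.375·246/8.25 = 11.1818.
At I' = 553.5: q_2* = 25.1591. Change: 25.1591 − 11.1818 = 13.9773.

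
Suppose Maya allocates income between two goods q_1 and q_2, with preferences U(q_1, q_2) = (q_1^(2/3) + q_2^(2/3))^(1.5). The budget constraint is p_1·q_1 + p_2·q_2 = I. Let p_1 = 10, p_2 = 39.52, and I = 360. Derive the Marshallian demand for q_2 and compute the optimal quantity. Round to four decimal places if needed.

MRS = MU_q_1/MU_q_2 = (q_2/q_1)^(1/3). Set equal to p_1/p_2.
Solve for the ratio: q_2/q_1 = [p_1/p_2]^(3).
Substitute q_2 = (q_2/q_1)·q_1 into the budget: q_1* = I/(p_1 + p_2·(q_2/q_1)).
Numerically q_2/q_1 = 0.016201, so q_1* = 360/(10 + 39.52·0.016201) = 33.8337 and q_2* = 0.016201·33.8337 = 0.5481.

q_2* = 0.5481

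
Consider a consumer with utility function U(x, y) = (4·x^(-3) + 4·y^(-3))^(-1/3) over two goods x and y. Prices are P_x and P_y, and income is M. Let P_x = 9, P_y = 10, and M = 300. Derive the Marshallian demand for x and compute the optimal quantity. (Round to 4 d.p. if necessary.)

x* = 16.0085

From the CES first-order condition, (y/x)^(4) = P_x/P_y.
Solve for the ratio: y/x = [P_x/P_y]^(0.25).
With the ratio pinned down, the budget gives x* = M/(P_x + P_y·(y/x)) and y* = (y/x)·x*.
Numerically y/x = 0.974004, so x* = 300/(9 + 10·0.974004) = 16.0085.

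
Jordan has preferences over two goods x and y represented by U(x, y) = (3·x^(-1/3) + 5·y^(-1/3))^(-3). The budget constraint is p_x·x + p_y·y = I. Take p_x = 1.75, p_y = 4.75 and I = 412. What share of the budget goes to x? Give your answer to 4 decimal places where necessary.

MU_x ∝ 3·x^(-4/3), MU_y ∝ 5·y^(-4/3), so MRS = (3/5)·(y/x)^(4/3) = p_x/p_y.
Solve for the ratio: y/x = [(5/3)·p_x/p_y]^(0.75).
With the ratio pinned down, the budget gives x* = I/(p_x + p_y·(y/x)) and y* = (y/x)·x*.
Numerically y/x = 0.693657, so x* = 412/(1.75 + 4.75·0.693657) = 81.6671 and y* = 0.693657·81.6671 = 56.649.
Expenditure on x: 1.75·81.6671 = 142.9174; share = 0.3469.

share on x = 0.3469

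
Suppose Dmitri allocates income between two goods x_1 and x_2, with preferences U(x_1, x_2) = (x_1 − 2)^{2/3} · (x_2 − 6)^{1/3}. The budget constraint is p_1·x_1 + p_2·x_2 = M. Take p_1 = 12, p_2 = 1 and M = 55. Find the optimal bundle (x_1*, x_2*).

Let x_1' = x_1−2, x_2' = x_2−6. MRS = 2·x_2'/x_1' = p_1/p_2.
After buying the subsistence bundle (2, 6), a share 2/3 of the remaining income goes to x_1: x_1* = 2 + 2/3·(M − 2p_1 − 6p_2)/p_1.
Discretionary income = 55 − 2·12 − 6·1 = 25; x_1* = 2 + 2/3·25/12 = 3.3889; x_2* = 6 + 1/3·25/1 = 14.3333.

x_1* = 3.3889, x_2* = 14.3333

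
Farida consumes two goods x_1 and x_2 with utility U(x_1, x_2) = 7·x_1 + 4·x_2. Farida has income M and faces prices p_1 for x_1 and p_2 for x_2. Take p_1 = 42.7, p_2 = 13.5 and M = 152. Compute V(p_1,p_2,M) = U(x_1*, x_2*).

Perfect substitutes: compare marginal utility per dollar. 7/p_1 vs 4/p_2 → 0.1639 vs 0.2963.
x_2 gives more utility per dollar, so spend all income on x_2: x_2* = M/p_2, x_1* = 0.
Numerically: x_1* = 0, x_2* = 11.2593.
Utility at the optimum: U(0, 11.2593) = 45.037.

V = 45.037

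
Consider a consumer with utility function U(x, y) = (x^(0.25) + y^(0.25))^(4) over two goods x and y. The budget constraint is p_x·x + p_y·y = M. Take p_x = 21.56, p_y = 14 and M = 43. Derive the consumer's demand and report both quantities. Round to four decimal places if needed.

x* = 0.9256, y* = 1.646

From the CES first-order condition, (y/x)^(0.75) = p_x/p_y.
Hence y/x = (p_x/p_y)^(1/(0.75)), i.e. raised to the 4/3 power.
Substitute y = (y/x)·x into the budget: x* = M/(p_x + p_y·(y/x)).
Numerically y/x = 1.778393, so x* = 43/(21.56 + 14·1.778393) = 0.9256 and y* = 1.778393·0.9256 = 1.646.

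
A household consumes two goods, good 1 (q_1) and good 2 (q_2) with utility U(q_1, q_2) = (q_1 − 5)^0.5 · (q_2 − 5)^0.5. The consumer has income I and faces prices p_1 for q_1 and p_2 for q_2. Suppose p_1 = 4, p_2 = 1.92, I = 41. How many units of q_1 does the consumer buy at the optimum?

q_1* = 6.425

MRS = (q_2−5)/(q_1−5). Tangency with p_1/p_2 gives q_2−5 = (p_1/p_2)·(q_1−5).
Substituting into the budget: q_1* = 5 + 0.5·(I − 5·p_1 − 5·p_2)/p_1, and q_2* = 5 + 0.5·(…)/p_2.
Discretionary income = 41 − 5·4 − 5·1.92 = 11.4; q_1* = 5 + 0.5·11.4/4 = 6.425.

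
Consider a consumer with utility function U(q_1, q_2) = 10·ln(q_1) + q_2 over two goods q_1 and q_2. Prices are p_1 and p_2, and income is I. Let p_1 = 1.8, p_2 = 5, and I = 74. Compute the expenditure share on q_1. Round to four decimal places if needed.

MU_q_1 = 10/q_1, MU_q_2 = 1. Tangency: 10/q_1 = p_1/p_2.
So q_1*(p_1,p_2) = 10·p_2/p_1, independent of income; and q_2* = (I − 10·p_2)/p_2.
At the given prices: q_1* = 10·5/1.8 = 27.7778, and q_2* = 4.8.
Expenditure on q_1: 1.8·27.7778 = 50; share = 0.6757.

share on q_1 = 0.6757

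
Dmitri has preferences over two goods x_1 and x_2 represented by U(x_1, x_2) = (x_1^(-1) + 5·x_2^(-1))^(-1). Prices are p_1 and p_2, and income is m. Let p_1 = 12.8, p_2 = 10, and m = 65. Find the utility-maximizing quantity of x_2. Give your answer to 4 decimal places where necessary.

x_2* = 4.3162

From the CES first-order condition, (1/5)·(x_2/x_1)^(2) = p_1/p_2.
Hence x_2/x_1 = (5·p_1/p_2)^(1/(2)), i.e. raised to the 0.5 power.
Substitute x_2 = (x_2/x_1)·x_1 into the budget: x_1* = m/(p_1 + p_2·(x_2/x_1)).
Numerically x_2/x_1 = 2.529822, so x_1* = 65/(12.8 + 10·2.529822) = 1.7061 and x_2* = 2.529822·1.7061 = 4.3162.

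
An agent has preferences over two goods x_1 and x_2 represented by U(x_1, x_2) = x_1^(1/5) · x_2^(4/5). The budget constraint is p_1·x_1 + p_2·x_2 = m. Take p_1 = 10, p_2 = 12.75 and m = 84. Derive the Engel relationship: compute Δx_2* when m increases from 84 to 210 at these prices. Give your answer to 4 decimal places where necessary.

Tangency: MRS = (1/4)·x_2/x_1 = p_1/p_2.
Rearranging, p_2·x_2 = 4·p_1·x_1. Substituting into the budget gives p_1·x_1·(1 + 4) = m.
Demand: x_1*(p_1,p_2,m) = 0.2·m/p_1 and x_2* = 0.8·m/p_2.
At p_1=10, p_2=12.75, m=84: x_2* = 0.8·84/12.75 = 5.2706.
At m' = 210: x_2* = 13.1765. Change: 13.1765 − 5.2706 = 7.9059.

Δx_2* = 7.9059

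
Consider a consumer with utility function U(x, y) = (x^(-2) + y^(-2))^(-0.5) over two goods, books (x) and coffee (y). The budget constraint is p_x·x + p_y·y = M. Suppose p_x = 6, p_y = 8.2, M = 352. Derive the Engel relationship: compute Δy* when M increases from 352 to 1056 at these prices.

Δy* = 47.3805

From the CES first-order condition, (y/x)^(3) = p_x/p_y.
Hence y/x = (p_x/p_y)^(1/(3)), i.e. raised to the 1/3 power.
With the ratio pinned down, the budget gives x* = M/(p_x + p_y·(y/x)) and y* = (y/x)·x*.
Numerically y/x = 0.901113, so x* = 352/(6 + 8.2·0.901113) = 26.29 and y* = 0.901113·26.29 = 23.6902.
At M' = 1056: y* = 71.0707. Change: 71.0707 − 23.6902 = 47.3805.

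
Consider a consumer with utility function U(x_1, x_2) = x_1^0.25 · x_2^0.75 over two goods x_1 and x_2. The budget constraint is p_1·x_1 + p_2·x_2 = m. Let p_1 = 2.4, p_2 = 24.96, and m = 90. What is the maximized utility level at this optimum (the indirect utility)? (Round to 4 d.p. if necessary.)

MU_x_1/MU_x_2 = (0.25·x_2)/(0.75·x_1); tangency sets this equal to p_1/p_2.
So 0.25·p_2·x_2 = 0.75·p_1·x_1; combined with the budget, a share 0.25 of income goes to x_1.
Demand: x_1*(p_1,p_2,m) = 0.25·m/p_1 and x_2* = 0.75·m/p_2.
At p_1=2.4, p_2=24.96, m=90: x_1* = 0.25·90/2.4 = 9.375, x_2* = 2.7043.
Utility at the optimum: U(9.375, 2.7043) = 3.6901.

V = 3.6901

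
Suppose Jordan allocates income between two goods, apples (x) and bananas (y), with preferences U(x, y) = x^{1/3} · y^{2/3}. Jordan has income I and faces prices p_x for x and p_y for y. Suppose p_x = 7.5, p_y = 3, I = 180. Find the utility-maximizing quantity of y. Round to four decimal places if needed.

y* = 40

At p_x=7.5, p_y=3, I=180: y* = 2/3·180/3 = 40.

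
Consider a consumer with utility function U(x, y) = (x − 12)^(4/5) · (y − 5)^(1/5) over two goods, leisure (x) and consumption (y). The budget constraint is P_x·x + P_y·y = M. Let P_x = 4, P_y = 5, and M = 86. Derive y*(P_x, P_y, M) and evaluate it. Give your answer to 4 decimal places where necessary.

y* = 5.52

This is Cobb-Douglas in (x−12, y−5): tangency gives 0.8·P_y·(y−5) = 0.2·P_x·(x−12).
Substituting into the budget: x* = 12 + 0.8·(M − 12·P_x − 5·P_y)/P_x, and y* = 5 + 0.2·(…)/P_y.
Discretionary income = 86 − 12·4 − 5·5 = 13; y* = 5 + 0.2·13/5 = 5.52.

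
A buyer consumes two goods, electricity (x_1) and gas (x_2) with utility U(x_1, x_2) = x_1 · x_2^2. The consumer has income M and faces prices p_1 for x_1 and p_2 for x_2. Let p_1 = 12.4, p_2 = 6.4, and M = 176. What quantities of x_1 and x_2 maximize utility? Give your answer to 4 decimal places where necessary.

Tangency: MRS = (1/2)·x_2/x_1 = p_1/p_2.
Rearranging, p_2·x_2 = 2·p_1·x_1. Substituting into the budget gives p_1·x_1·(1 + 2) = M.
Demand: x_1*(p_1,p_2,M) = 1/3·M/p_1 and x_2* = 2/3·M/p_2.
At p_1=12.4, p_2=6.4, M=176: x_1* = 1/3·176/12.4 = 4.7312, x_2* = 18.3333.

x_1* = 4.7312, x_2* = 18.3333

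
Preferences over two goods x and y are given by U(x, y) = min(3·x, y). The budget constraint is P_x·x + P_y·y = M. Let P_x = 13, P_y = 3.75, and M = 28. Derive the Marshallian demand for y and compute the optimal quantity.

With perfect complements, no substitution: consume in ratio x:y = 1:3.
Budget: P_x·x + P_y·3·x = M, so (P_x + 3·P_y)·x = M.
Demand: x*(P_x,P_y,M) = M/(P_x + 3·P_y), y* = 3·M/(P_x + 3·P_y).
Here 13 + 3·3.75 = 24.25, giving y* = 3.4639.

y* = 3.4639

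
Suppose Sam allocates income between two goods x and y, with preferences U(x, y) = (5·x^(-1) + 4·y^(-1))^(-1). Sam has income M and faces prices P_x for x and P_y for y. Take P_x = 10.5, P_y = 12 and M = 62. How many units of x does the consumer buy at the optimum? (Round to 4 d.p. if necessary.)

x* = 3.0185

MU_x ∝ 5·x^(-2), MU_y ∝ 4·y^(-2), so MRS = (5/4)·(y/x)^(2) = P_x/P_y.
Hence y/x = ((4/5)·P_x/P_y)^(1/(2)), i.e. raised to the 0.5 power.
With the ratio pinned down, the budget gives x* = M/(P_x + P_y·(y/x)) and y* = (y/x)·x*.
Numerically y/x = 0.83666, so x* = 62/(10.5 + 12·0.83666) = 3.0185.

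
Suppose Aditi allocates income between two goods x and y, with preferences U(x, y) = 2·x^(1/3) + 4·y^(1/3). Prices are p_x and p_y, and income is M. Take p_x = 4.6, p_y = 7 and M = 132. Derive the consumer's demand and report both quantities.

Substitute y = (y/x)·x into the budget: x* = M/(p_x + p_y·(y/x)).
Numerically y/x = 1.506727, so x* = 132/(4.6 + 7·1.506727) = 8.7145 and y* = 1.506727·8.7145 = 13.1304.

x* = 8.7145, y* = 13.1304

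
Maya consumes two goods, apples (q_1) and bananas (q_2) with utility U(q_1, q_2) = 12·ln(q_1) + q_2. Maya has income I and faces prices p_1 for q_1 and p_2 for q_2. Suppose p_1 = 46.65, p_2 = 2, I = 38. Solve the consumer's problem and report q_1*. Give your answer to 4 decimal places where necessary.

So q_1*(p_1,p_2) = 12·p_2/p_1, independent of income; and q_2* = (I − 12·p_2)/p_2.
At the given prices: q_1* = 12·2/46.65 = 0.5145.

q_1* = 0.5145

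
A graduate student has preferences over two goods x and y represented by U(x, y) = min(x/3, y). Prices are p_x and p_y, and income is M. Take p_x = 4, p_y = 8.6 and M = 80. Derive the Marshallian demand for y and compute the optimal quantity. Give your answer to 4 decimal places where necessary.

y* = 3.8835

Leontief preferences: the optimum is at the kink where x/3 = y/1, i.e. y = (1/3)·x.
Budget: p_x·x + p_y·(1/3)·x = M, so (3·p_x + p_y)·x = 3·M.
Demand: x*(p_x,p_y,M) = 3·M/(3·p_x + p_y), y* = M/(3·p_x + p_y).
Here 3·4 + 8.6 = 20.6, giving y* = 3.8835.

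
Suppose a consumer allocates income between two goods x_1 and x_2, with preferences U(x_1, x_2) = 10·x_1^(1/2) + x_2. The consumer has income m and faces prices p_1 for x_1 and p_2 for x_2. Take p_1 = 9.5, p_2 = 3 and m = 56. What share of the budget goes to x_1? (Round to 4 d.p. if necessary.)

share on x_1 = 0.4229

MU_x_1 = 5/√x_1, MU_x_2 = 1. Tangency: 5/√x_1 = p_1/p_2.
Solve: √x_1 = 5·p_2/p_1, so x_1*(p_1,p_2) = (5·p_2/p_1)², and x_2* = (m − p_1·x_1*)/p_2.
Plugging in: x_1* = (5·3/9.5)² = 2.4931, x_2* = 10.7719.
Expenditure on x_1: 9.5·2.4931 = 23.6842; share = 0.4229.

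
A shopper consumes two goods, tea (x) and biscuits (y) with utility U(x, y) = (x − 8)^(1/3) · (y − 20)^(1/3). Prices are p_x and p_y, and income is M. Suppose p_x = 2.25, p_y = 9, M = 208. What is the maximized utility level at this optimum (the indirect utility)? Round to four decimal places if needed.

V = 1.0728

Let x' = x−8, y' = y−20. MRS = y'/x' = p_x/p_y.
After buying the subsistence bundle (8, 20), a share 0.5 of the remaining income goes to x: x* = 8 + 0.5·(M − 8p_x − 20p_y)/p_x.
Discretionary income = 208 − 8·2.25 − 20·9 = 10; x* = 8 + 0.5·10/2.25 = 10.2222; y* = 20 + 0.5·10/9 = 20.5556.
Utility at the optimum: U(10.2222, 20.5556) = 1.0728.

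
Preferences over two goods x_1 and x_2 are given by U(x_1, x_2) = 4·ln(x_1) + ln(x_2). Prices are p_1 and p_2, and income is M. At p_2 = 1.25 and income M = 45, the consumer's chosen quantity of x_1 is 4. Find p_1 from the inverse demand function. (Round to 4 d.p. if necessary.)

p_1 = 9

Tangency: MRS = 4·x_2/x_1 = p_1/p_2.
So 4·p_2·x_2 = p_1·x_1; combined with the budget, a share 0.8 of income goes to x_1.
Demand: x_1*(p_1,p_2,M) = 0.8·M/p_1 and x_2* = 0.2·M/p_2.
Set x_1* = 4 in the demand function and solve for p_1: p_1 = 9.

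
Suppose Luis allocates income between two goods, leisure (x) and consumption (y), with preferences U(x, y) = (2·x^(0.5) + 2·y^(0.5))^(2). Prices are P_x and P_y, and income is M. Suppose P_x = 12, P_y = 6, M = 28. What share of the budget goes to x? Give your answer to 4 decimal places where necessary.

From the CES first-order condition, (y/x)^(0.5) = P_x/P_y.
Solve for the ratio: y/x = [P_x/P_y]^(2).
With the ratio pinned down, the budget gives x* = M/(P_x + P_y·(y/x)) and y* = (y/x)·x*.
Numerically y/x = 4, so x* = 28/(12 + 6·4) = 0.7778 and y* = 4·0.7778 = 3.1111.
Expenditure on x: 12·0.7778 = 9.3333; share = 0.3333.

share on x = 0.3333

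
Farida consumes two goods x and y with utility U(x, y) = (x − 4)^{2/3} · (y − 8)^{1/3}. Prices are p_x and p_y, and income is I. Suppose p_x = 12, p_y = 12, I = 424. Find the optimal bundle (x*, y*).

Let x' = x−4, y' = y−8. MRS = 2·y'/x' = p_x/p_y.
Substituting into the budget: x* = 4 + 2/3·(I − 4·p_x − 8·p_y)/p_x, and y* = 8 + 1/3·(…)/p_y.
Discretionary income = 424 − 4·12 − 8·12 = 280; x* = 4 + 2/3·280/12 = 19.5556; y* = 8 + 1/3·280/12 = 15.7778.

x* = 19.5556, y* = 15.7778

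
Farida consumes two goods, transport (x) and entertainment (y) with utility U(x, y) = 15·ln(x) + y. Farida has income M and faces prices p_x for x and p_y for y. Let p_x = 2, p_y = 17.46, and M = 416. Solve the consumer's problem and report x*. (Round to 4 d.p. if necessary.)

x* = 130.95

So x*(p_x,p_y) = 15·p_y/p_x, independent of income; and y* = (M − 15·p_y)/p_y.
At the given prices: x* = 15·17.46/2 = 130.95.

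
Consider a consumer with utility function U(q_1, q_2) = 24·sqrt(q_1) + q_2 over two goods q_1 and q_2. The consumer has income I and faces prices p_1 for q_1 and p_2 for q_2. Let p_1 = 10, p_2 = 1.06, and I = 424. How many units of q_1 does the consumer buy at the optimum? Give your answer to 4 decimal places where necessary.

MU_q_1 = 12/√q_1, MU_q_2 = 1. Tangency: 12/√q_1 = p_1/p_2.
Thus q_1* = (12·p_2/p_1)² — independent of I — with the rest of income spent on q_2.
Plugging in: q_1* = (12·1.06/10)² = 1.618.

q_1* = 1.618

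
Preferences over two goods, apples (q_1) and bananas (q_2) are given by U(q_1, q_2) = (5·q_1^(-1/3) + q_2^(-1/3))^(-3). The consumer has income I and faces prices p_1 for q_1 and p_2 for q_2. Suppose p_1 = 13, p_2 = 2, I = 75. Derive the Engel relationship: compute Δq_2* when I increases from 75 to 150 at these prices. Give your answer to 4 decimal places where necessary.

Δq_2* = 5.9158

MU_q_1 ∝ 5·q_1^(-4/3), MU_q_2 ∝ q_2^(-4/3), so MRS = 5·(q_2/q_1)^(4/3) = p_1/p_2.
Solve for the ratio: q_2/q_1 = [(1/5)·p_1/p_2]^(0.75).
Substitute q_2 = (q_2/q_1)·q_1 into the budget: q_1* = I/(p_1 + p_2·(q_2/q_1)).
Numerically q_2/q_1 = 1.217468, so q_1* = 75/(13 + 2·1.217468) = 4.8591 and q_2* = 1.217468·4.8591 = 5.9158.
At I' = 150: q_2* = 11.8316. Change: 11.8316 − 5.9158 = 5.9158.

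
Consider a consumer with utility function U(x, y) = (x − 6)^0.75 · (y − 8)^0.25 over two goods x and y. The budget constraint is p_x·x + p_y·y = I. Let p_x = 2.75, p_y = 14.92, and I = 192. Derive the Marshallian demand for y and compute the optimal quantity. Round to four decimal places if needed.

y* = 8.9407

This is Cobb-Douglas in (x−6, y−8): tangency gives 0.75·p_y·(y−8) = 0.25·p_x·(x−6).
Substituting into the budget: x* = 6 + 0.75·(I − 6·p_x − 8·p_y)/p_x, and y* = 8 + 0.25·(…)/p_y.
Discretionary income = 192 − 6·2.75 − 8·14.92 = 56.14; y* = 8 + 0.25·56.14/14.92 = 8.9407.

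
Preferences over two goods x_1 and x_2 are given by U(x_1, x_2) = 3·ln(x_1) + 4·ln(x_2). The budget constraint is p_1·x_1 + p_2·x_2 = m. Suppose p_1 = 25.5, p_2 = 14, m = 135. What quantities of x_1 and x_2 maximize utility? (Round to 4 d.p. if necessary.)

MU_x_1/MU_x_2 = (3·x_2)/(4·x_1); tangency sets this equal to p_1/p_2.
Rearranging, p_2·x_2 = (4/3)·p_1·x_1. Substituting into the budget gives p_1·x_1·(1 + (4/3)) = m.
Demand: x_1*(p_1,p_2,m) = 3/7·m/p_1 and x_2* = 4/7·m/p_2.
At p_1=25.5, p_2=14, m=135: x_1* = 3/7·135/25.5 = 2.2689, x_2* = 5.5102.

x_1* = 2.2689, x_2* = 5.5102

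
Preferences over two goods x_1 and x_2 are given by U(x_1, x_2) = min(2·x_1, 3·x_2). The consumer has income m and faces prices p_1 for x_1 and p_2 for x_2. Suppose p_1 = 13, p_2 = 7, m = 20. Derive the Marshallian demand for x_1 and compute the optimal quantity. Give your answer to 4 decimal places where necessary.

x_1* = 1.1321

With perfect complements, no substitution: consume in ratio x_1:x_2 = 3:2.
Budget: p_1·x_1 + p_2·(2/3)·x_1 = m, so (3·p_1 + 2·p_2)·x_1 = 3·m.
Demand: x_1*(p_1,p_2,m) = 3·m/(3·p_1 + 2·p_2), x_2* = 2·m/(3·p_1 + 2·p_2).
Here 3·13 + 2·7 = 53, giving x_1* = 1.1321.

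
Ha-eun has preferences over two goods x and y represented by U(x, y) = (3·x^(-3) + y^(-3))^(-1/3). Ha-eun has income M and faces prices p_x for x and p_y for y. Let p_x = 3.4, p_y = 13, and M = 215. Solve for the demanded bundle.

MU_x ∝ 3·x^(-4), MU_y ∝ y^(-4), so MRS = 3·(y/x)^(4) = p_x/p_y.
Solve for the ratio: y/x = [(1/3)·p_x/p_y]^(0.25).
Substitute y = (y/x)·x into the budget: x* = M/(p_x + p_y·(y/x)).
Numerically y/x = 0.54338, so x* = 215/(3.4 + 13·0.54338) = 20.5468 and y* = 0.54338·20.5468 = 11.1647.

x* = 20.5468, y* = 11.1647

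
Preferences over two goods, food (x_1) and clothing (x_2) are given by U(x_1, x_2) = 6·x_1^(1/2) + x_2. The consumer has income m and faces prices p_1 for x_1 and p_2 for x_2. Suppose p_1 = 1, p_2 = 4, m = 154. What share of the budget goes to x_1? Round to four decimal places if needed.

Utility is quasi-linear in x_2; the FOC for x_1 is 3/√x_1 = p_1/p_2.
Solve: √x_1 = 3·p_2/p_1, so x_1*(p_1,p_2) = (3·p_2/p_1)², and x_2* = (m − p_1·x_1*)/p_2.
Plugging in: x_1* = (3·4/1)² = 144, x_2* = 2.5.
Expenditure on x_1: 1·144 = 144; share = 0.9351.

share on x_1 = 0.9351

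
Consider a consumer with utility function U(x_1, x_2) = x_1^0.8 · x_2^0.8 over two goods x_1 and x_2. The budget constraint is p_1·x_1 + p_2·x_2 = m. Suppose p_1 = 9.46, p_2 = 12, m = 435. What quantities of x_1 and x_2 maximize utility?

MU_x_1/MU_x_2 = (0.8·x_2)/(0.8·x_1); tangency sets this equal to p_1/p_2.
So 0.8·p_2·x_2 = 0.8·p_1·x_1; combined with the budget, a share 0.5 of income goes to x_1.
Demand: x_1*(p_1,p_2,m) = 0.5·m/p_1 and x_2* = 0.5·m/p_2.
At p_1=9.46, p_2=12, m=435: x_1* = 0.5·435/9.46 = 22.9915, x_2* = 18.125.

x_1* = 22.9915, x_2* = 18.125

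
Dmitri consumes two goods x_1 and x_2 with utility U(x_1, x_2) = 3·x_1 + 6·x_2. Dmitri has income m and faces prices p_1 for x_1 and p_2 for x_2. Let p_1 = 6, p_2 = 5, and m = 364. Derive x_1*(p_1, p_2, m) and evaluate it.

x_1* = 0

Perfect substitutes: compare marginal utility per dollar. 3/p_1 vs 6/p_2 → 0.5 vs 1.2.
x_2 gives more utility per dollar, so spend all income on x_2: x_2* = m/p_2, x_1* = 0.
Numerically: x_1* = 0, x_2* = 72.8.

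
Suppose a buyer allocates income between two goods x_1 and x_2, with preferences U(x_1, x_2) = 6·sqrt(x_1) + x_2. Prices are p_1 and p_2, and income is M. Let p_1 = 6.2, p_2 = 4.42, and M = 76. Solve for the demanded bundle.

x_1* = 4.5741, x_2* = 10.7784

Utility is quasi-linear in x_2; the FOC for x_1 is 3/√x_1 = p_1/p_2.
Solve: √x_1 = 3·p_2/p_1, so x_1*(p_1,p_2) = (3·p_2/p_1)², and x_2* = (M − p_1·x_1*)/p_2.
Plugging in: x_1* = (3·4.42/6.2)² = 4.5741, x_2* = 10.7784.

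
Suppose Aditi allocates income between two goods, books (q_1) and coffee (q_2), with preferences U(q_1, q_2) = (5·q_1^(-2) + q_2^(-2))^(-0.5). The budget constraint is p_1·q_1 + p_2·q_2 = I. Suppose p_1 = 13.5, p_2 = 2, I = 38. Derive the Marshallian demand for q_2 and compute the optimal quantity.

q_2* = 2.6733

From the CES first-order condition, 5·(q_2/q_1)^(3) = p_1/p_2.
Solve for the ratio: q_2/q_1 = [(1/5)·p_1/p_2]^(1/3).
With the ratio pinned down, the budget gives q_1* = I/(p_1 + p_2·(q_2/q_1)) and q_2* = (q_2/q_1)·q_1*.
Numerically q_2/q_1 = 1.105209, so q_1* = 38/(13.5 + 2·1.105209) = 2.4188 and q_2* = 1.105209·2.4188 = 2.6733.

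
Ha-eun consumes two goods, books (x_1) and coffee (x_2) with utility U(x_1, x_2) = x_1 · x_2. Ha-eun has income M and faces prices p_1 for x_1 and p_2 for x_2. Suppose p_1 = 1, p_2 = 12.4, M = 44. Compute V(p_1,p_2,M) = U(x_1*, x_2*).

V = 39.0323

MU_x_1/MU_x_2 = (x_2)/(x_1); tangency sets this equal to p_1/p_2.
Rearranging, p_2·x_2 = p_1·x_1. Substituting into the budget gives p_1·x_1·(1 + 1) = M.
Demand: x_1*(p_1,p_2,M) = 0.5·M/p_1 and x_2* = 0.5·M/p_2.
At p_1=1, p_2=12.4, M=44: x_1* = 0.5·44/1 = 22, x_2* = 1.7742.
Utility at the optimum: U(22, 1.7742) = 39.0323.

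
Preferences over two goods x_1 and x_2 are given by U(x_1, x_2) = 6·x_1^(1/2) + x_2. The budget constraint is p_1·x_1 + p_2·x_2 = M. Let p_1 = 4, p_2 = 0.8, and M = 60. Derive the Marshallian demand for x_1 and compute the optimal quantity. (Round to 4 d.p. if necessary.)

x_1* = 0.36

Solve: √x_1 = 3·p_2/p_1, so x_1*(p_1,p_2) = (3·p_2/p_1)², and x_2* = (M − p_1·x_1*)/p_2.
Plugging in: x_1* = (3·0.8/4)² = 0.36.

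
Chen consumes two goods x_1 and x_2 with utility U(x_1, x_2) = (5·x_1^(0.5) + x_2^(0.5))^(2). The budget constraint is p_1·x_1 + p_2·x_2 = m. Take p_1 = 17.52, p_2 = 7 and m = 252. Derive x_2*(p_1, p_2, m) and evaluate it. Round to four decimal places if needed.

MU_x_1 ∝ 5·x_1^(-0.5), MU_x_2 ∝ x_2^(-0.5), so MRS = 5·(x_2/x_1)^(0.5) = p_1/p_2.
Solve for the ratio: x_2/x_1 = [(1/5)·p_1/p_2]^(2).
With the ratio pinned down, the budget gives x_1* = m/(p_1 + p_2·(x_2/x_1)) and x_2* = (x_2/x_1)·x_1*.
Numerically x_2/x_1 = 0.250572, so x_1* = 252/(17.52 + 7·0.250572) = 13.0746 and x_2* = 0.250572·13.0746 = 3.2761.

x_2* = 3.2761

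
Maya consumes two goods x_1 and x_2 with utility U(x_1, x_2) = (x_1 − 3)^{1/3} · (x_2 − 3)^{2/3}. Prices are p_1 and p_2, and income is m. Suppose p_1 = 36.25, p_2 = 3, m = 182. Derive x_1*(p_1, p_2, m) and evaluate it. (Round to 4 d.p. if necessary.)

This is Cobb-Douglas in (x_1−3, x_2−3): tangency gives 1/3·p_2·(x_2−3) = 2/3·p_1·(x_1−3).
After buying the subsistence bundle (3, 3), a share 1/3 of the remaining income goes to x_1: x_1* = 3 + 1/3·(m − 3p_1 − 3p_2)/p_1.
Discretionary income = 182 − 3·36.25 − 3·3 = 64.25; x_1* = 3 + 1/3·64.25/36.25 = 3.5908.

x_1* = 3.5908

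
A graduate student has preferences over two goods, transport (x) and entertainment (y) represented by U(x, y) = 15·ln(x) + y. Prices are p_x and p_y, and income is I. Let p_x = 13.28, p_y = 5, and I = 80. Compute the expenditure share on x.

Set MRS = p_x/p_y: (15/x)/1 = p_x/p_y.
So x*(p_x,p_y) = 15·p_y/p_x, independent of income; and y* = (I − 15·p_y)/p_y.
At the given prices: x* = 15·5/13.28 = 5.6476, and y* = 1.
Expenditure on x: 13.28·5.6476 = 75; share = 0.9375.

share on x = 0.9375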